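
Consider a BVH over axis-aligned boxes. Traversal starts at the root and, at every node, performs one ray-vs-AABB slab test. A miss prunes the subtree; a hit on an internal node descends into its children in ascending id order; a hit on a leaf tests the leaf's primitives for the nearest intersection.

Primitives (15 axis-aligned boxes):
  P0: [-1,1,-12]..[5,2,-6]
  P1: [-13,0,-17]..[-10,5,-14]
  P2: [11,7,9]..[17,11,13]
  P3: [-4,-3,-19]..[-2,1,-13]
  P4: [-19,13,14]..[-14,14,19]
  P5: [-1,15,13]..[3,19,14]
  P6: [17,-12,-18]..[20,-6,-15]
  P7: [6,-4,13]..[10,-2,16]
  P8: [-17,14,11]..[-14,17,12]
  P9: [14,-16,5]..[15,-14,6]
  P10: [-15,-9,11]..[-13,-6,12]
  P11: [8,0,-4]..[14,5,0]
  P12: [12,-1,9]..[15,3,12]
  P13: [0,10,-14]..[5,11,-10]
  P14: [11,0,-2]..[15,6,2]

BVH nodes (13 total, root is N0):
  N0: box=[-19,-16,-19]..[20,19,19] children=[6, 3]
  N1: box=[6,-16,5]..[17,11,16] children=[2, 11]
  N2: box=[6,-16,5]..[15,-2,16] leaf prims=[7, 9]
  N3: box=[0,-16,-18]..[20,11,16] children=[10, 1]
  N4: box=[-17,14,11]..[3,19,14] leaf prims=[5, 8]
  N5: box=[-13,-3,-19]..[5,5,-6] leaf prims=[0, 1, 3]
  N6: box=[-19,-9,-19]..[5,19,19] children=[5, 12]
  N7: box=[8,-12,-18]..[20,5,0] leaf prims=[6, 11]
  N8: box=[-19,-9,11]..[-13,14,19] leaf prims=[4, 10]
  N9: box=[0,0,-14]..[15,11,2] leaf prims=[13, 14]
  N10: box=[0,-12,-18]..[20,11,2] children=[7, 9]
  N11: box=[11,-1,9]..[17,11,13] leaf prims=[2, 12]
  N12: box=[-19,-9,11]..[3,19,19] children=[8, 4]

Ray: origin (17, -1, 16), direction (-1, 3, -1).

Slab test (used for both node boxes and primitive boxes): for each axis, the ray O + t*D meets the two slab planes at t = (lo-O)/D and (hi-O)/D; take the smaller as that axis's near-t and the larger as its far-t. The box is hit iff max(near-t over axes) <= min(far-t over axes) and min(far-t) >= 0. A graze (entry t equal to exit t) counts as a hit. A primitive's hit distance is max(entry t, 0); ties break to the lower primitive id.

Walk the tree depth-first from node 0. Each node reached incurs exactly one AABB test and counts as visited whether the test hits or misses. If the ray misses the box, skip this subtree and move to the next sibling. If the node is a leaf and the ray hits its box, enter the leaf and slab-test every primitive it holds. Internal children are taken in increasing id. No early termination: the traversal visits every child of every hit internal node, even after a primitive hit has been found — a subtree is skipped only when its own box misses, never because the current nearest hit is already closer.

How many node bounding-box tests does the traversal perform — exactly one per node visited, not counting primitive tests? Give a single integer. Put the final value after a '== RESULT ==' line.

Traverse from the root:
N0 x:[-3,36] y:[-5,20/3] z:[-3,35] -> hit [-3,20/3], descend [3, 6]
  N3 x:[-3,17] y:[-5,4] z:[0,34] -> hit [0,4], descend [1, 10]
    N1 x:[0,11] y:[-5,4] z:[0,11] -> hit [0,4], descend [2, 11]
      N2 x:[2,11] y:[-5,-1/3] z:[0,11] -> miss, prune
      N11 x:[0,6] y:[0,4] z:[3,7] -> hit [3,4] leaf, test {P2@t=3, P12(miss)}
    N10 x:[-3,17] y:[-11/3,4] z:[14,34] -> miss, prune
  N6 x:[12,36] y:[-8/3,20/3] z:[-3,35] -> miss, prune

Summary -> nodes [0, 3, 1, 2, 11, 10, 6]; box-tests=7; leaf-entries=1; first=P2

== RESULT ==
7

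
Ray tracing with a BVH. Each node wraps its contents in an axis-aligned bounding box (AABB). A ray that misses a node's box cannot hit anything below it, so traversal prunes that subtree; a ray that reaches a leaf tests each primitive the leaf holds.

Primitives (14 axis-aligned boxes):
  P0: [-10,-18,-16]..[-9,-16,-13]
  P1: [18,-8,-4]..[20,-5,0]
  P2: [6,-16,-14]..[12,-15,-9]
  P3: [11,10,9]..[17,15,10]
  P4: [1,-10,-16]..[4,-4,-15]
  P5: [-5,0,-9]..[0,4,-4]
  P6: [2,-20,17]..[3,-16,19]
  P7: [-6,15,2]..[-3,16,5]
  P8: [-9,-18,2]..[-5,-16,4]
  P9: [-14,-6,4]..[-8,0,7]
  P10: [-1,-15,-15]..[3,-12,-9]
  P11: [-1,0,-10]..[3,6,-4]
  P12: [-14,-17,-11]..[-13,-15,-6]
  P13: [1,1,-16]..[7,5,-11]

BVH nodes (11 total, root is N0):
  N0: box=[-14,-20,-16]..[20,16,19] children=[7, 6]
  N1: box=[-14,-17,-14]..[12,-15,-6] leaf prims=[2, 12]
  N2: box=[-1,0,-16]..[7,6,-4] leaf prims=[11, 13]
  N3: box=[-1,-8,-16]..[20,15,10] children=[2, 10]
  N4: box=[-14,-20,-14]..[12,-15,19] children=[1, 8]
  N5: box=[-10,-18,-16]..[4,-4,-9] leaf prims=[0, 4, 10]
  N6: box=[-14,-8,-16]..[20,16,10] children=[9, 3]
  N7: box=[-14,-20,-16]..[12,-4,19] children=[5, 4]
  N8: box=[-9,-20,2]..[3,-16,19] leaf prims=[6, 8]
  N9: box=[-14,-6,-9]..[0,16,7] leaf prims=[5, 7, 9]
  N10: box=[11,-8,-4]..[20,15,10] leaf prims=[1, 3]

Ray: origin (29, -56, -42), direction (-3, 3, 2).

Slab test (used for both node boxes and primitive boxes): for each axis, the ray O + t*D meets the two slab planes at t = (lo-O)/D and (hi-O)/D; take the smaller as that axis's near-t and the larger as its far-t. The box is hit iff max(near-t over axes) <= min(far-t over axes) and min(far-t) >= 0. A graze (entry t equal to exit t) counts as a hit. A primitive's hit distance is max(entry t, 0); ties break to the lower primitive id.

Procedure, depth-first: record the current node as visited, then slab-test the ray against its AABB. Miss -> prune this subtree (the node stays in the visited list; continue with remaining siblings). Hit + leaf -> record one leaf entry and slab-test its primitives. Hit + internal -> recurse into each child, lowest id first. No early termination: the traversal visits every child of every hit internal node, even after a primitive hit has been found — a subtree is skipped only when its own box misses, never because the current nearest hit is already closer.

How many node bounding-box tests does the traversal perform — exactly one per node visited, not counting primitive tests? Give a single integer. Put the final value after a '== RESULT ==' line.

Traverse from the root:
N0 x:[3,43/3] y:[12,24] z:[13,61/2] -> hit [13,43/3], descend [6, 7]
  N6 x:[3,43/3] y:[16,24] z:[13,26] -> miss, prune
  N7 x:[17/3,43/3] y:[12,52/3] z:[13,61/2] -> hit [13,43/3], descend [4, 5]
    N4 x:[17/3,43/3] y:[12,41/3] z:[14,61/2] -> miss, prune
    N5 x:[25/3,13] y:[38/3,52/3] z:[13,33/2] -> hit [13,13] leaf, test {P0@t=13, P4(miss), P10(miss)}

Summary -> nodes [0, 6, 7, 4, 5]; box-tests=5; leaf-entries=1; first=P0

== RESULT ==
5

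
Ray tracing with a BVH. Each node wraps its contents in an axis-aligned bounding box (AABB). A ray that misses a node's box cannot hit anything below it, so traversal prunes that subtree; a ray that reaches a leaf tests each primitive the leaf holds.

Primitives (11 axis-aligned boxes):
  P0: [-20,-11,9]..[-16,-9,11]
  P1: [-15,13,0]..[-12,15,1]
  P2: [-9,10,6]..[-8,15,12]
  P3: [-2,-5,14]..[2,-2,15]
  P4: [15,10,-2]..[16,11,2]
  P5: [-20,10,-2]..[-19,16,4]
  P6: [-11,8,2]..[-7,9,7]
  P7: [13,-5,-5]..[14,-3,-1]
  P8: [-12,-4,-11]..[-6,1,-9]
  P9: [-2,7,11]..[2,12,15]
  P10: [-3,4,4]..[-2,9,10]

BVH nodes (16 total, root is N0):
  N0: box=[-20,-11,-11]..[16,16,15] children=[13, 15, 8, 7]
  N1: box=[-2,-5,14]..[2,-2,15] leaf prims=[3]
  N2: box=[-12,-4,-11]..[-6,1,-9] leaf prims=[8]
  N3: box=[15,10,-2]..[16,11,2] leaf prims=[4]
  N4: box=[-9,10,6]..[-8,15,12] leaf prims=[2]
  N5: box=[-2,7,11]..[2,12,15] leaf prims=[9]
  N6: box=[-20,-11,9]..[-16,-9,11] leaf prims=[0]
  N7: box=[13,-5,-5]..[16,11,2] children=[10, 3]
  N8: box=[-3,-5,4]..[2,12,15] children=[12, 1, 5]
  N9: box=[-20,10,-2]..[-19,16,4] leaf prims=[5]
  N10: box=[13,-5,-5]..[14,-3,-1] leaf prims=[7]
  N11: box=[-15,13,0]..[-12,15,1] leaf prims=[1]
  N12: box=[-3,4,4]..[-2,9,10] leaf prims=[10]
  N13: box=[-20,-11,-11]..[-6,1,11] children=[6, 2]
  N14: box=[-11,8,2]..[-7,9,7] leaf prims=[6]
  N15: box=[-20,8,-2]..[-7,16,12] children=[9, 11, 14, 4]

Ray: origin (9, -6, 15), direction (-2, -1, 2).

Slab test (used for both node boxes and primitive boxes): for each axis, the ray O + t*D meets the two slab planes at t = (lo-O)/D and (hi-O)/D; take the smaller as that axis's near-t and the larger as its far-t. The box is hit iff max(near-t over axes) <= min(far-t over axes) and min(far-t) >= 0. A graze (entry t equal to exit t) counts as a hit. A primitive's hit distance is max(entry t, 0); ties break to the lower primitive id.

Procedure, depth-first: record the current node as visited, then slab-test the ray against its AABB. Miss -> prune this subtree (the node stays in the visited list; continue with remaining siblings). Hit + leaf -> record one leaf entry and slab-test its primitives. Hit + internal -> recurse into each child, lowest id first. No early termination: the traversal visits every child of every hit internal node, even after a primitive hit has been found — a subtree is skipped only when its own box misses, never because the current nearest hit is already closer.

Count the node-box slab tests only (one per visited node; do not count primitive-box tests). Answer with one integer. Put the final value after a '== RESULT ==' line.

Walk:
N0 x:[-7/2,29/2] y:[-22,5] z:[-13,0] -> hit [-7/2,0], descend [7, 8, 13, 15]
  N7 x:[-7/2,-2] y:[-17,-1] z:[-10,-13/2] -> miss, prune
  N8 x:[7/2,6] y:[-18,-1] z:[-11/2,0] -> miss, prune
  N13 x:[15/2,29/2] y:[-7,5] z:[-13,-2] -> miss, prune
  N15 x:[8,29/2] y:[-22,-14] z:[-17/2,-3/2] -> miss, prune

Visited [0, 7, 8, 13, 15]. Tests: 5 box, 0 leaf. Nearest: miss.

== RESULT ==
5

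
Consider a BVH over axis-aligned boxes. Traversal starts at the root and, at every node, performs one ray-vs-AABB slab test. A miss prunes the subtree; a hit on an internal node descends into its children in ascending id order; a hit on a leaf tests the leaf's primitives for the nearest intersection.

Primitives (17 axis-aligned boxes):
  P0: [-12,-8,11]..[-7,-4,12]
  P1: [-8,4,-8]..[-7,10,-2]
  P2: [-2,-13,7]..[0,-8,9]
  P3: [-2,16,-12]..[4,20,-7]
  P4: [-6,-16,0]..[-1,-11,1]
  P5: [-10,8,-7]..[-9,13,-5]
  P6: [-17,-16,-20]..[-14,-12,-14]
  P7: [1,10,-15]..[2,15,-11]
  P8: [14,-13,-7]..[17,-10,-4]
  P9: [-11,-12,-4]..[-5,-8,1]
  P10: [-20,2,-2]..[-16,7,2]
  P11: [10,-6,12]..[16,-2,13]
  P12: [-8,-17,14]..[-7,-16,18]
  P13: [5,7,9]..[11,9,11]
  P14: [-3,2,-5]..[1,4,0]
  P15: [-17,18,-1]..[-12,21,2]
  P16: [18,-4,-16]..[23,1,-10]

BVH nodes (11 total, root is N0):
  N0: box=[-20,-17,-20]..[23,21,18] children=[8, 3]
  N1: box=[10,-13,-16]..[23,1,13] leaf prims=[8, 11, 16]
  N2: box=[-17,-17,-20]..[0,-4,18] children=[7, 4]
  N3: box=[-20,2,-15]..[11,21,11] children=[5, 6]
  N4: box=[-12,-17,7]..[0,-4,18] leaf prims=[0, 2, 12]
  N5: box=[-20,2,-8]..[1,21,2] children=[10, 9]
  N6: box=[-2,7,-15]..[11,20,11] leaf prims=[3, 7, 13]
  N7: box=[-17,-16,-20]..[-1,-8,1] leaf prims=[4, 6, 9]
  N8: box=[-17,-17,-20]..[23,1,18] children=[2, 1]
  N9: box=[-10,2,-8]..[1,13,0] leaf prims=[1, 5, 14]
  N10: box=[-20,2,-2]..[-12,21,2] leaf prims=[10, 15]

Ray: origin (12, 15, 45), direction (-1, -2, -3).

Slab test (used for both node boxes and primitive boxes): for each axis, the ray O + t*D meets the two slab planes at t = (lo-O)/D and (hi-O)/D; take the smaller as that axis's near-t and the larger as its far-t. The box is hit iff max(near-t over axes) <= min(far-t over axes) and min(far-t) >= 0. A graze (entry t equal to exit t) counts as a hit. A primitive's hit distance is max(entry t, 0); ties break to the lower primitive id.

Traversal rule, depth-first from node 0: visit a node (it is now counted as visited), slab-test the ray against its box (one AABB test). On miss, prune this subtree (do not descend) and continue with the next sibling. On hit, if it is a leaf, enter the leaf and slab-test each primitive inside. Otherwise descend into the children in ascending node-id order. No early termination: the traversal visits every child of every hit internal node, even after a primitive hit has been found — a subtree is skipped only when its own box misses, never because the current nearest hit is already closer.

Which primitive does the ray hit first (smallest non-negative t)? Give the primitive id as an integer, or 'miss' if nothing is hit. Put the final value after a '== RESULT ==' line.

Trace the traversal:
N0 x:[-11,32] y:[-3,16] z:[9,65/3] -> hit [9,16], descend [3, 8]
  N3 x:[1,32] y:[-3,13/2] z:[34/3,20] -> miss, prune
  N8 x:[-11,29] y:[7,16] z:[9,65/3] -> hit [9,16], descend [1, 2]
    N1 x:[-11,2] y:[7,14] z:[32/3,61/3] -> miss, prune
    N2 x:[12,29] y:[19/2,16] z:[9,65/3] -> hit [12,16], descend [4, 7]
      N4 x:[12,24] y:[19/2,16] z:[9,38/3] -> hit [12,38/3] leaf, test {P0(miss), P2@t=12, P12(miss)}
      N7 x:[13,29] y:[23/2,31/2] z:[44/3,65/3] -> hit [44/3,31/2] leaf, test {P4@t=44/3, P6(miss), P9(miss)}

7 AABB tests over nodes [0, 3, 8, 1, 2, 4, 7]; 2 leaves entered; closest P2.

== RESULT ==
2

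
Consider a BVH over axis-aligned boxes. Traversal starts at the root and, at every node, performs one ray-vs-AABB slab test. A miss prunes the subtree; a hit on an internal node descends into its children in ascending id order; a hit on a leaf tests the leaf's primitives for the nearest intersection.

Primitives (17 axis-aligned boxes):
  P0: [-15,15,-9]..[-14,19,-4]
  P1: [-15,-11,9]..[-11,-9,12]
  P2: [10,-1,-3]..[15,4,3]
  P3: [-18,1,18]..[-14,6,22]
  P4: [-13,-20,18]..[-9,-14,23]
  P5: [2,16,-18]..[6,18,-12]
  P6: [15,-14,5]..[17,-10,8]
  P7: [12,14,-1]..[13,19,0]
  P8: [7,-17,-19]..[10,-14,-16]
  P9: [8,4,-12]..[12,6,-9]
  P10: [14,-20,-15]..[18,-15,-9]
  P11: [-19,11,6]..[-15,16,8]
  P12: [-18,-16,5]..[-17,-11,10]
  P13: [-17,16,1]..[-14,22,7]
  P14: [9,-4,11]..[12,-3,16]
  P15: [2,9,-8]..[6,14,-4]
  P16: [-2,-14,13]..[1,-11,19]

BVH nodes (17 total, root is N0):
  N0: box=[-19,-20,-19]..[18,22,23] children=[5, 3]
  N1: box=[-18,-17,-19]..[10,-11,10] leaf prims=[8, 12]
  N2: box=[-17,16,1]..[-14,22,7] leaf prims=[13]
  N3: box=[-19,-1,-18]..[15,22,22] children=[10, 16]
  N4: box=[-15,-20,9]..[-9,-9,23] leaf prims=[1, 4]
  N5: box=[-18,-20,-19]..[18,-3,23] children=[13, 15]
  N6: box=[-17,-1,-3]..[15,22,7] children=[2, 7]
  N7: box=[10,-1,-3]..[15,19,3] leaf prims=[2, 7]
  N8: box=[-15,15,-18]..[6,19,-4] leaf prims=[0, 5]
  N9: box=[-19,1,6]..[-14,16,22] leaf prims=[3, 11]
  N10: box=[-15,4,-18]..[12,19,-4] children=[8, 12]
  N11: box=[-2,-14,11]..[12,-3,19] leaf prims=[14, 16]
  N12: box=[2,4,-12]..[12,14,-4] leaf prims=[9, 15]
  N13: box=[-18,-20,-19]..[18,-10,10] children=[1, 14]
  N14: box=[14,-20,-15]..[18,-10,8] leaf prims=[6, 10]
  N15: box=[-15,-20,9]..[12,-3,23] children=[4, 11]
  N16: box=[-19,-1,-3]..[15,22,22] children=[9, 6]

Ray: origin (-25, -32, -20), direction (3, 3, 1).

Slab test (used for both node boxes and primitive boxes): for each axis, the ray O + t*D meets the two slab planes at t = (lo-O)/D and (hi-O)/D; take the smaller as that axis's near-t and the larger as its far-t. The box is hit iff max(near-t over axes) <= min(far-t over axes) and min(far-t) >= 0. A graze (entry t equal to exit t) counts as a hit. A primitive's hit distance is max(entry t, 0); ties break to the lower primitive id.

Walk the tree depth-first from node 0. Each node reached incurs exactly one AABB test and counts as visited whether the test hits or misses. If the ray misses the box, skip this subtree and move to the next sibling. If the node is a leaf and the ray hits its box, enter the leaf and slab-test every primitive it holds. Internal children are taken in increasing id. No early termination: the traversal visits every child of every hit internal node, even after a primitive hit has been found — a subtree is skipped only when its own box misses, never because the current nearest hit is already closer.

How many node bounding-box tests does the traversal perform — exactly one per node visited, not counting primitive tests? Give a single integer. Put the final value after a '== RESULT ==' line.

Traverse from the root:
N0 x:[2,43/3] y:[4,18] z:[1,43] -> hit [4,43/3], descend [3, 5]
  N3 x:[2,40/3] y:[31/3,18] z:[2,42] -> hit [31/3,40/3], descend [10, 16]
    N10 x:[10/3,37/3] y:[12,17] z:[2,16] -> hit [12,37/3], descend [8, 12]
      N8 x:[10/3,31/3] y:[47/3,17] z:[2,16] -> miss, prune
      N12 x:[9,37/3] y:[12,46/3] z:[8,16] -> hit [12,37/3] leaf, test {P9(miss), P15(miss)}
    N16 x:[2,40/3] y:[31/3,18] z:[17,42] -> miss, prune
  N5 x:[7/3,43/3] y:[4,29/3] z:[1,43] -> hit [4,29/3], descend [13, 15]
    N13 x:[7/3,43/3] y:[4,22/3] z:[1,30] -> hit [4,22/3], descend [1, 14]
      N1 x:[7/3,35/3] y:[5,7] z:[1,30] -> hit [5,7] leaf, test {P8(miss), P12(miss)}
      N14 x:[13,43/3] y:[4,22/3] z:[5,28] -> miss, prune
    N15 x:[10/3,37/3] y:[4,29/3] z:[29,43] -> miss, prune

11 AABB tests over nodes [0, 3, 10, 8, 12, 16, 5, 13, 1, 14, 15]; 2 leaves entered; closest miss.

== RESULT ==
11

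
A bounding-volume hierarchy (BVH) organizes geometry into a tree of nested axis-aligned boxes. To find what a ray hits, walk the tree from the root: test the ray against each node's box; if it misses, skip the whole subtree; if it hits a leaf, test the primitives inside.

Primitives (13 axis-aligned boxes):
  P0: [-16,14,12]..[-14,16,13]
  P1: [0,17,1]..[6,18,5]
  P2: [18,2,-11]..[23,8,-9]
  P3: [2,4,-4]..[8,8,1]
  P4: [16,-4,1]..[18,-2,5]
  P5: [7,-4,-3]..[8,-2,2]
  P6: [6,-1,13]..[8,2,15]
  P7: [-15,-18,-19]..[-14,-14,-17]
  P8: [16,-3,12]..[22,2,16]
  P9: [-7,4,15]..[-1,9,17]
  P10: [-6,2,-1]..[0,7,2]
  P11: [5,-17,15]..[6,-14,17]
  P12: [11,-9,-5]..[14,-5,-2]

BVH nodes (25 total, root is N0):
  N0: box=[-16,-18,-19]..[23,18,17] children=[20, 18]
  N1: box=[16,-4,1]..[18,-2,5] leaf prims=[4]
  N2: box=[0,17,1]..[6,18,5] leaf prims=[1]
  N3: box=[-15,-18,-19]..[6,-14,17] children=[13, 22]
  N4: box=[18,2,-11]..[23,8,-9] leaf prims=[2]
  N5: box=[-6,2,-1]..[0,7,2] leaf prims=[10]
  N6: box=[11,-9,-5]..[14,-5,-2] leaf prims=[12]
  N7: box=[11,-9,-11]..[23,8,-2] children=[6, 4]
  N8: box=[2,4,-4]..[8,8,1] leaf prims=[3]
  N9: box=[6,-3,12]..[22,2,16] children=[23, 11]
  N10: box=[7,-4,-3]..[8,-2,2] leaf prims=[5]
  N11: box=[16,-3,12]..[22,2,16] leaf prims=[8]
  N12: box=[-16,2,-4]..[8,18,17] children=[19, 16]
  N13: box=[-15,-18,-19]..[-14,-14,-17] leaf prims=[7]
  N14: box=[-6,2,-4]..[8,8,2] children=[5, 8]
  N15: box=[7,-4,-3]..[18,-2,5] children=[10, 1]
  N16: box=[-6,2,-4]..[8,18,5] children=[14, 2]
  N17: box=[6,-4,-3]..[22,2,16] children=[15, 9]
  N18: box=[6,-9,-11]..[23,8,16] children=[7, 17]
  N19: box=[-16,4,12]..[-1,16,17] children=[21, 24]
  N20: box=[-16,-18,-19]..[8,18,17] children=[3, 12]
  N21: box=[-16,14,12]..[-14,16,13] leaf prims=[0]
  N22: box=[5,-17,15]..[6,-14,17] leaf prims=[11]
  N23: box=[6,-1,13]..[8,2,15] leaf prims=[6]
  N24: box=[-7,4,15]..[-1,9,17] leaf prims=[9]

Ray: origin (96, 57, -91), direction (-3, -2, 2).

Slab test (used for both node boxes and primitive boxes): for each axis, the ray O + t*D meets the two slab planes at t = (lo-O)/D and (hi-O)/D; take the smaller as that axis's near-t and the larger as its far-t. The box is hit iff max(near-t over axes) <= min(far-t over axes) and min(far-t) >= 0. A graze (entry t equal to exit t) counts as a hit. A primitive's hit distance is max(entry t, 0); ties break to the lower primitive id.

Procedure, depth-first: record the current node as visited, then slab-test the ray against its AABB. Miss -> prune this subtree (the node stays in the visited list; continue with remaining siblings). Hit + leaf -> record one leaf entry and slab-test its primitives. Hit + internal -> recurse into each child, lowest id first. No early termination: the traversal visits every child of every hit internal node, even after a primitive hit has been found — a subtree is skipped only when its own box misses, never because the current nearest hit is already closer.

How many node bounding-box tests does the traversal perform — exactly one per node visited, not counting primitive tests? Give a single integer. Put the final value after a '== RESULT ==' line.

Traverse from the root:
N0 x:[73/3,112/3] y:[39/2,75/2] z:[36,54] -> hit [36,112/3], descend [18, 20]
  N18 x:[73/3,30] y:[49/2,33] z:[40,107/2] -> miss, prune
  N20 x:[88/3,112/3] y:[39/2,75/2] z:[36,54] -> hit [36,112/3], descend [3, 12]
    N3 x:[30,37] y:[71/2,75/2] z:[36,54] -> hit [36,37], descend [13, 22]
      N13 x:[110/3,37] y:[71/2,75/2] z:[36,37] -> hit [110/3,37] leaf, test {P7@t=110/3}
      N22 x:[30,91/3] y:[71/2,37] z:[53,54] -> miss, prune
    N12 x:[88/3,112/3] y:[39/2,55/2] z:[87/2,54] -> miss, prune

Summary -> nodes [0, 18, 20, 3, 13, 22, 12]; box-tests=7; leaf-entries=1; first=P7

== RESULT ==
7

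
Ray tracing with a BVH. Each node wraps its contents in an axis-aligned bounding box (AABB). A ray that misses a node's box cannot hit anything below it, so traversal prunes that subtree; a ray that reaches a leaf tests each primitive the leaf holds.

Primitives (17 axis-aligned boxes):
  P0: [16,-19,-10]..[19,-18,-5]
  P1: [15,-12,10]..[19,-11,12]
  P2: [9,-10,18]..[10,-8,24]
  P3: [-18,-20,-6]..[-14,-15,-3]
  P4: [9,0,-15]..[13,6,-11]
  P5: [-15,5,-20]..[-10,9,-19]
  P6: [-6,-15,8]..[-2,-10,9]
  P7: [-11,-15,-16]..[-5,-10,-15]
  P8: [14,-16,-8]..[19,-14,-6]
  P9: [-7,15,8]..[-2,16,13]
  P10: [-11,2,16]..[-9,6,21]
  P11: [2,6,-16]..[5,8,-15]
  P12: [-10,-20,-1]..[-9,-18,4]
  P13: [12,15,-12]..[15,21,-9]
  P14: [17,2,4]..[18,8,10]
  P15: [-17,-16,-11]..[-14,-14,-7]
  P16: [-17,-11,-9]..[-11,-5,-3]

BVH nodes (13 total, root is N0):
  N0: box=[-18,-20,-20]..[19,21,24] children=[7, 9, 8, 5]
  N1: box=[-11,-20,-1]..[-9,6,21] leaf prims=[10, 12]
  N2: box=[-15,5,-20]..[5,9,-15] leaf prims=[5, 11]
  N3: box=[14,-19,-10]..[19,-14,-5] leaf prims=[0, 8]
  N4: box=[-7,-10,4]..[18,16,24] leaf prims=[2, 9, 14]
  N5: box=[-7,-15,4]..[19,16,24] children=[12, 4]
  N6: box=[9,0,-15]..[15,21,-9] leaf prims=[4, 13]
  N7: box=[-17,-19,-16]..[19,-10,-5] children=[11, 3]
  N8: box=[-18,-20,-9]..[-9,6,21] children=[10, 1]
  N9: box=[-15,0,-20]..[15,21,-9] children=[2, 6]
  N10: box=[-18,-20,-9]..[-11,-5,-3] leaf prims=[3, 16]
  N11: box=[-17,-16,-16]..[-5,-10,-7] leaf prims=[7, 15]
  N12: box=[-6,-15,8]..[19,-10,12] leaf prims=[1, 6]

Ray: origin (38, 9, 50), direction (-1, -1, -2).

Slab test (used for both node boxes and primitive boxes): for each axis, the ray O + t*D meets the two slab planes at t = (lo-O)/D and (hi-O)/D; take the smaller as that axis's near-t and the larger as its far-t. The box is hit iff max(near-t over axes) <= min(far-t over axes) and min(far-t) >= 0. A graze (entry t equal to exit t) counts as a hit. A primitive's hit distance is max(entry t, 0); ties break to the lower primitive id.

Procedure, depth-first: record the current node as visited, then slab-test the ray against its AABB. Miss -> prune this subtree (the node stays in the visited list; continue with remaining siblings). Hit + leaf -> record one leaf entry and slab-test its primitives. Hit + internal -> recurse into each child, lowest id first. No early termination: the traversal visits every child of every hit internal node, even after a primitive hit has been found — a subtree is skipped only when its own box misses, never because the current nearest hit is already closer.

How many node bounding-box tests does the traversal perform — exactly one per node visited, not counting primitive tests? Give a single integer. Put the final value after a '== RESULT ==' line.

Traverse from the root:
N0 x:[19,56] y:[-12,29] z:[13,35] -> hit [19,29], descend [5, 7, 8, 9]
  N5 x:[19,45] y:[-7,24] z:[13,23] -> hit [19,23], descend [4, 12]
    N4 x:[20,45] y:[-7,19] z:[13,23] -> miss, prune
    N12 x:[19,44] y:[19,24] z:[19,21] -> hit [19,21] leaf, test {P1@t=20, P6(miss)}
  N7 x:[19,55] y:[19,28] z:[55/2,33] -> hit [55/2,28], descend [3, 11]
    N3 x:[19,24] y:[23,28] z:[55/2,30] -> miss, prune
    N11 x:[43,55] y:[19,25] z:[57/2,33] -> miss, prune
  N8 x:[47,56] y:[3,29] z:[29/2,59/2] -> miss, prune
  N9 x:[23,53] y:[-12,9] z:[59/2,35] -> miss, prune

9 AABB tests over nodes [0, 5, 4, 12, 7, 3, 11, 8, 9]; 1 leaf entered; closest P1.

== RESULT ==
9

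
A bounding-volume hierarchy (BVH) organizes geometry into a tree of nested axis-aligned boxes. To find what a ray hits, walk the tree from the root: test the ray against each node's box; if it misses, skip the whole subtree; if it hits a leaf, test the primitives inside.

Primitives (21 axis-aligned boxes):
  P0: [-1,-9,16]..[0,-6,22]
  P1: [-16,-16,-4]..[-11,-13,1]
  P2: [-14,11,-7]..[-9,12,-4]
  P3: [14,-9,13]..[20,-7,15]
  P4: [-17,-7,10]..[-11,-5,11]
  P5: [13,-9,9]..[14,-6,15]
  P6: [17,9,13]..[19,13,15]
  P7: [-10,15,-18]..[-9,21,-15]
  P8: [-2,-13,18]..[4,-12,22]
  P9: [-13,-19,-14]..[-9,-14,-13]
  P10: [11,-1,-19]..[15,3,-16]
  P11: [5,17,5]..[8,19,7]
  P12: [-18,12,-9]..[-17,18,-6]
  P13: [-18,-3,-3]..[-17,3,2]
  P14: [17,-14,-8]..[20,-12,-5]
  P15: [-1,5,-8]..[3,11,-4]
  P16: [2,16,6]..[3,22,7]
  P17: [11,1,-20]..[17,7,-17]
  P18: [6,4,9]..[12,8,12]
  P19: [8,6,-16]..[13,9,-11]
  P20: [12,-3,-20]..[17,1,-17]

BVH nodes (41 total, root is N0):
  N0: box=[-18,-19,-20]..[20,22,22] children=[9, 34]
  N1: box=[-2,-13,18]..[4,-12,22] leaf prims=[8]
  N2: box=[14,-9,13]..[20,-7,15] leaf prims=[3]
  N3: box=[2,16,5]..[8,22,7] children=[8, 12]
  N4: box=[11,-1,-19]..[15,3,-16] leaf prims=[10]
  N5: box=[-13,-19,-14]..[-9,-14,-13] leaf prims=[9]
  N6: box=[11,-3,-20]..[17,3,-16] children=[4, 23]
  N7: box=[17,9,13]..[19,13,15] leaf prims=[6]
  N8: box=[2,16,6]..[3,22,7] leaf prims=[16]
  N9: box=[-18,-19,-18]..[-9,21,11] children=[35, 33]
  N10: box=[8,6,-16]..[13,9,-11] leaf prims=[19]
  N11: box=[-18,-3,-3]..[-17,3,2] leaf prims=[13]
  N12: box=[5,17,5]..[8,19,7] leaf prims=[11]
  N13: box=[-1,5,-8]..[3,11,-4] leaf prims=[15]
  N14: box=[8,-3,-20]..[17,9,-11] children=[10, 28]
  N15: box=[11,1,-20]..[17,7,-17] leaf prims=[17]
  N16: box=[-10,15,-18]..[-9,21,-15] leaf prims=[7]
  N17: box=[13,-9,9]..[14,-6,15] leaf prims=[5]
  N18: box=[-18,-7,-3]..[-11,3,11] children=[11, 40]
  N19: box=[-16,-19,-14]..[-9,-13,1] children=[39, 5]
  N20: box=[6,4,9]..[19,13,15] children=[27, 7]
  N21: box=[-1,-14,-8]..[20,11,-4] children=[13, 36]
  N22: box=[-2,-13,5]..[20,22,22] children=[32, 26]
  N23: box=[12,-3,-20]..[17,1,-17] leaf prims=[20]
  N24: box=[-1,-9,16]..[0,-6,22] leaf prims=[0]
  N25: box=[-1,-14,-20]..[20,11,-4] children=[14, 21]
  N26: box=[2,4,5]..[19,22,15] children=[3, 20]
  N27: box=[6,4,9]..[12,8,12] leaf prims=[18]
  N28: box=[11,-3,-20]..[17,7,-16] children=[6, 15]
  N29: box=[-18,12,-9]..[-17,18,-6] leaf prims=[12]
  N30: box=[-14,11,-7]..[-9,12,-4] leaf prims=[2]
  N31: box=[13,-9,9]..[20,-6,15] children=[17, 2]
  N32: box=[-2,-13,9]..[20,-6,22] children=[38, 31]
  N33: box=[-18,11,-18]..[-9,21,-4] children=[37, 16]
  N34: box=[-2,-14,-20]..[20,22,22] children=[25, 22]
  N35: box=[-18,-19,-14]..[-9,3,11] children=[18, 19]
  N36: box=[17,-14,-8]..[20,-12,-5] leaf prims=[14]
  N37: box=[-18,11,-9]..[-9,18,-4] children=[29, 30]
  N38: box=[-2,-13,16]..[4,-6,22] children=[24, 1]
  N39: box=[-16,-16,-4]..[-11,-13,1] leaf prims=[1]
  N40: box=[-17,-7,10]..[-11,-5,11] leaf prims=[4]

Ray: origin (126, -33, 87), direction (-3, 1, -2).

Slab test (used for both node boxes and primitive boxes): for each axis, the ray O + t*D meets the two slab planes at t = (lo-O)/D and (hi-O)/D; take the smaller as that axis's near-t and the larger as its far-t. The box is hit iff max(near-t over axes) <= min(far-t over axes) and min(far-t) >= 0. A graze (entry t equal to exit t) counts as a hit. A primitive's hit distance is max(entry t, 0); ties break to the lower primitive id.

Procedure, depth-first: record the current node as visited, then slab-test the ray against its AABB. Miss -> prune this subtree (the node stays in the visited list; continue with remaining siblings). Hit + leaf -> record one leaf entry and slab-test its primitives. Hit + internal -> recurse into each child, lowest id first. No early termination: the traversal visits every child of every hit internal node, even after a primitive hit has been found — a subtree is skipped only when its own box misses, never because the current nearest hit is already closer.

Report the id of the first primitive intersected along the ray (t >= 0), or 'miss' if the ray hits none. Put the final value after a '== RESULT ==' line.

Traverse from the root:
N0 x:[106/3,48] y:[14,55] z:[65/2,107/2] -> hit [106/3,48], descend [9, 34]
  N9 x:[45,48] y:[14,54] z:[38,105/2] -> hit [45,48], descend [33, 35]
    N33 x:[45,48] y:[44,54] z:[91/2,105/2] -> hit [91/2,48], descend [16, 37]
      N16 x:[45,136/3] y:[48,54] z:[51,105/2] -> miss, prune
      N37 x:[45,48] y:[44,51] z:[91/2,48] -> hit [91/2,48], descend [29, 30]
        N29 x:[143/3,48] y:[45,51] z:[93/2,48] -> hit [143/3,48] leaf, test {P12@t=143/3}
        N30 x:[45,140/3] y:[44,45] z:[91/2,47] -> miss, prune
    N35 x:[45,48] y:[14,36] z:[38,101/2] -> miss, prune
  N34 x:[106/3,128/3] y:[19,55] z:[65/2,107/2] -> hit [106/3,128/3], descend [22, 25]
    N22 x:[106/3,128/3] y:[20,55] z:[65/2,41] -> hit [106/3,41], descend [26, 32]
      N26 x:[107/3,124/3] y:[37,55] z:[36,41] -> hit [37,41], descend [3, 20]
        N3 x:[118/3,124/3] y:[49,55] z:[40,41] -> miss, prune
        N20 x:[107/3,40] y:[37,46] z:[36,39] -> hit [37,39], descend [7, 27]
          N7 x:[107/3,109/3] y:[42,46] z:[36,37] -> miss, prune
          N27 x:[38,40] y:[37,41] z:[75/2,39] -> hit [38,39] leaf, test {P18@t=38}
      N32 x:[106/3,128/3] y:[20,27] z:[65/2,39] -> miss, prune
    N25 x:[106/3,127/3] y:[19,44] z:[91/2,107/2] -> miss, prune

Visited [0, 9, 33, 16, 37, 29, 30, 35, 34, 22, 26, 3, 20, 7, 27, 32, 25]. Tests: 17 box, 2 leaf. Nearest: P18.

== RESULT ==
18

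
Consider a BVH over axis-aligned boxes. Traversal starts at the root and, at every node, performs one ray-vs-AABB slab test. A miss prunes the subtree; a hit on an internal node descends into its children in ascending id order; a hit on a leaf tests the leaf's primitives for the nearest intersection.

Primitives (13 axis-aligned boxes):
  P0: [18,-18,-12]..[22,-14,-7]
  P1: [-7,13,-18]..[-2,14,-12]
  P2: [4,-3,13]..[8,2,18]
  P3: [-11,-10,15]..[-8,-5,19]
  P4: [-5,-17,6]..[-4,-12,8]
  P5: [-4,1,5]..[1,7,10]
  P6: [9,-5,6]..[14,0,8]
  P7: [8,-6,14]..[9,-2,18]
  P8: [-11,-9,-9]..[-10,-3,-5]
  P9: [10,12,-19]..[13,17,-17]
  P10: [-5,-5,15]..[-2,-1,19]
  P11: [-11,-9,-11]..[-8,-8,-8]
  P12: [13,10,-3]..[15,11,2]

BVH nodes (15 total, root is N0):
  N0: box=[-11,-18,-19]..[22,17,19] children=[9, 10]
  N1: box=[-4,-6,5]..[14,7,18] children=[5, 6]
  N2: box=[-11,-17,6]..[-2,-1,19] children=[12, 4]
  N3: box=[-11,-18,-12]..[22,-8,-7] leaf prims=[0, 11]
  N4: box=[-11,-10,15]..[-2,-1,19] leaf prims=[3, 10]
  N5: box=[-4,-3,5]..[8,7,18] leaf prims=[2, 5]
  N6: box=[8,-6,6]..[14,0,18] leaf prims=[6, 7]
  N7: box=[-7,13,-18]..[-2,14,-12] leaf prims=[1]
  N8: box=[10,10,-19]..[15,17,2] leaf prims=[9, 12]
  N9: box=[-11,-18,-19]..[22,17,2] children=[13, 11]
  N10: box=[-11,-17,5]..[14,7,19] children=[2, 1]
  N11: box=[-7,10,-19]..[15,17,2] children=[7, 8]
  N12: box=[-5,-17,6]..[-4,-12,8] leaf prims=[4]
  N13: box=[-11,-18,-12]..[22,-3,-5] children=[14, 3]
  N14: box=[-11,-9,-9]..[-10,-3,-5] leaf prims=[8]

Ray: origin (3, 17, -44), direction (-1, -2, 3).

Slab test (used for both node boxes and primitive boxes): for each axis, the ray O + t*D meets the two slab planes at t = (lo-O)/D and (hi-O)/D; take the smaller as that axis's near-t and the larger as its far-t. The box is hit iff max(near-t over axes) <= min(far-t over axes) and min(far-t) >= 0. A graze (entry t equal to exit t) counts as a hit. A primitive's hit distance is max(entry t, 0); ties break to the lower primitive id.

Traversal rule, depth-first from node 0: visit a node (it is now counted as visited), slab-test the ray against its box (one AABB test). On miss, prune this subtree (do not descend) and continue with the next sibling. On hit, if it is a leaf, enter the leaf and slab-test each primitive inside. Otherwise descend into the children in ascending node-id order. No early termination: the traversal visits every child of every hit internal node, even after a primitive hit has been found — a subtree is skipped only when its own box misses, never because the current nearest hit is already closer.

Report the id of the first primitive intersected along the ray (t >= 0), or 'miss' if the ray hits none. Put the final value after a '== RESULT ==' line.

Walk:
N0 x:[-19,14] y:[0,35/2] z:[25/3,21] -> hit [25/3,14], descend [9, 10]
  N9 x:[-19,14] y:[0,35/2] z:[25/3,46/3] -> hit [25/3,14], descend [11, 13]
    N11 x:[-12,10] y:[0,7/2] z:[25/3,46/3] -> miss, prune
    N13 x:[-19,14] y:[10,35/2] z:[32/3,13] -> hit [32/3,13], descend [3, 14]
      N3 x:[-19,14] y:[25/2,35/2] z:[32/3,37/3] -> miss, prune
      N14 x:[13,14] y:[10,13] z:[35/3,13] -> hit [13,13] leaf, test {P8@t=13}
  N10 x:[-11,14] y:[5,17] z:[49/3,21] -> miss, prune

Summary -> nodes [0, 9, 11, 13, 3, 14, 10]; box-tests=7; leaf-entries=1; first=P8

== RESULT ==
8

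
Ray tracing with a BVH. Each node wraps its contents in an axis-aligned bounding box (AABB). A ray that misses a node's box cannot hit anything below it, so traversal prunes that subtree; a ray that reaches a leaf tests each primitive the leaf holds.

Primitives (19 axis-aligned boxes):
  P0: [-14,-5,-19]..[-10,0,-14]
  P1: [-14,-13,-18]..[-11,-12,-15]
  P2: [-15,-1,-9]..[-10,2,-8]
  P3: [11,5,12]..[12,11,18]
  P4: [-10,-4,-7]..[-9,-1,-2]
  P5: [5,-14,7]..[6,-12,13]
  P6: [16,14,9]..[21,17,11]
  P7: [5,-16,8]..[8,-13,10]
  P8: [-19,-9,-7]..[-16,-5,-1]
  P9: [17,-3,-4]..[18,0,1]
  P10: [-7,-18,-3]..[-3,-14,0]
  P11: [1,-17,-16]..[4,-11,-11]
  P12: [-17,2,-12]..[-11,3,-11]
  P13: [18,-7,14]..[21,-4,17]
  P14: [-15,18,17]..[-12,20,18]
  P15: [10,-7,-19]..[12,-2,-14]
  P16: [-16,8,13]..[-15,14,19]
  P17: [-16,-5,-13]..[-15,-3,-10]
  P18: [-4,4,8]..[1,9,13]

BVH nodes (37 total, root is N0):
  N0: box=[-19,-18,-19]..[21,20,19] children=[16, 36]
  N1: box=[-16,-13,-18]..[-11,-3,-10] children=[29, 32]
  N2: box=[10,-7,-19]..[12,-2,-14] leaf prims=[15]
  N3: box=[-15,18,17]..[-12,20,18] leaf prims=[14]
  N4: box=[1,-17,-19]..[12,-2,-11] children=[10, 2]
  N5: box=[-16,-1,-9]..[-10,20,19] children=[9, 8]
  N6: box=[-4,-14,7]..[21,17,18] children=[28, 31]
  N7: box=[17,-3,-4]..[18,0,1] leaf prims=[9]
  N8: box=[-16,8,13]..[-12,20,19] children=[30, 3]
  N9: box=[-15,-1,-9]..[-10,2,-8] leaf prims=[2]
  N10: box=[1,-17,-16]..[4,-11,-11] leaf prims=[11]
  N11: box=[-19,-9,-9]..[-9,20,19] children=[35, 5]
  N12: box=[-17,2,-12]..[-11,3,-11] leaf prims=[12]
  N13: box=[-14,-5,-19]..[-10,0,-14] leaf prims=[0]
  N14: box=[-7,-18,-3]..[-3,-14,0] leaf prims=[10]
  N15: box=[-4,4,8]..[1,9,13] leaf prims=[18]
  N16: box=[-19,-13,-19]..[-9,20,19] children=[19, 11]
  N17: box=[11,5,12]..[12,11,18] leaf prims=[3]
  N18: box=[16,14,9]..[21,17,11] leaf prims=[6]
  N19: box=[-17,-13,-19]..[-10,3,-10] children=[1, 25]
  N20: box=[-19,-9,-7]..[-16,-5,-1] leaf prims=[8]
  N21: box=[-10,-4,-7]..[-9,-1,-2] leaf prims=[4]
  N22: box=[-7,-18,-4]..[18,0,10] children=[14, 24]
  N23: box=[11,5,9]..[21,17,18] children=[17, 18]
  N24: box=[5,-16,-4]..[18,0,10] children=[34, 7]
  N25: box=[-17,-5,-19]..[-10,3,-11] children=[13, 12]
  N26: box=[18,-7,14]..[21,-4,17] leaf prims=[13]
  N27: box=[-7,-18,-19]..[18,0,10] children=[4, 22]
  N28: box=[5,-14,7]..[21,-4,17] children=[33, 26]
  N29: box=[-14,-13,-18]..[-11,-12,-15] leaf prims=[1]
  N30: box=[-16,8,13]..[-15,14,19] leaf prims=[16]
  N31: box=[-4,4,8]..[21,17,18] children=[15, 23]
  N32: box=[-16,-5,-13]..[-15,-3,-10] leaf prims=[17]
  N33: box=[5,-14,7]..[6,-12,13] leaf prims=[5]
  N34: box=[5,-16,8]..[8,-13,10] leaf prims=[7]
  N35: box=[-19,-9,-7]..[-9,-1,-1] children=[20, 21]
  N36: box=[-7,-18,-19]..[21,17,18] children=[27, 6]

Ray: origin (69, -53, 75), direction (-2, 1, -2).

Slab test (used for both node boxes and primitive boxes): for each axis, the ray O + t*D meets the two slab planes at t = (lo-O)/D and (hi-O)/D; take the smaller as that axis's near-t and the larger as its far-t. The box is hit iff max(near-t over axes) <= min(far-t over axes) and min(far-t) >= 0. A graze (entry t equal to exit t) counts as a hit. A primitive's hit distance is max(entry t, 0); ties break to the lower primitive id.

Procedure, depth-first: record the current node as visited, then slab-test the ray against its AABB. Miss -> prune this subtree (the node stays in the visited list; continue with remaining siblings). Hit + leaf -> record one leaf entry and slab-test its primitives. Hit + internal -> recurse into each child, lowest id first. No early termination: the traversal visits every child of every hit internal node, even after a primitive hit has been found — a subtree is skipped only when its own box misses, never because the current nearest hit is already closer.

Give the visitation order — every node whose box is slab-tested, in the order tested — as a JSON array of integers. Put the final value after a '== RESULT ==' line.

Walk:
N0 x:[24,44] y:[35,73] z:[28,47] -> hit [35,44], descend [16, 36]
  N16 x:[39,44] y:[40,73] z:[28,47] -> hit [40,44], descend [11, 19]
    N11 x:[39,44] y:[44,73] z:[28,42] -> miss, prune
    N19 x:[79/2,43] y:[40,56] z:[85/2,47] -> hit [85/2,43], descend [1, 25]
      N1 x:[40,85/2] y:[40,50] z:[85/2,93/2] -> hit [85/2,85/2], descend [29, 32]
        N29 x:[40,83/2] y:[40,41] z:[45,93/2] -> miss, prune
        N32 x:[42,85/2] y:[48,50] z:[85/2,44] -> miss, prune
      N25 x:[79/2,43] y:[48,56] z:[43,47] -> miss, prune
  N36 x:[24,38] y:[35,70] z:[57/2,47] -> hit [35,38], descend [6, 27]
    N6 x:[24,73/2] y:[39,70] z:[57/2,34] -> miss, prune
    N27 x:[51/2,38] y:[35,53] z:[65/2,47] -> hit [35,38], descend [4, 22]
      N4 x:[57/2,34] y:[36,51] z:[43,47] -> miss, prune
      N22 x:[51/2,38] y:[35,53] z:[65/2,79/2] -> hit [35,38], descend [14, 24]
        N14 x:[36,38] y:[35,39] z:[75/2,39] -> hit [75/2,38] leaf, test {P10@t=75/2}
        N24 x:[51/2,32] y:[37,53] z:[65/2,79/2] -> miss, prune

15 AABB tests over nodes [0, 16, 11, 19, 1, 29, 32, 25, 36, 6, 27, 4, 22, 14, 24]; 1 leaf entered; closest P10.

== RESULT ==
[0, 16, 11, 19, 1, 29, 32, 25, 36, 6, 27, 4, 22, 14, 24]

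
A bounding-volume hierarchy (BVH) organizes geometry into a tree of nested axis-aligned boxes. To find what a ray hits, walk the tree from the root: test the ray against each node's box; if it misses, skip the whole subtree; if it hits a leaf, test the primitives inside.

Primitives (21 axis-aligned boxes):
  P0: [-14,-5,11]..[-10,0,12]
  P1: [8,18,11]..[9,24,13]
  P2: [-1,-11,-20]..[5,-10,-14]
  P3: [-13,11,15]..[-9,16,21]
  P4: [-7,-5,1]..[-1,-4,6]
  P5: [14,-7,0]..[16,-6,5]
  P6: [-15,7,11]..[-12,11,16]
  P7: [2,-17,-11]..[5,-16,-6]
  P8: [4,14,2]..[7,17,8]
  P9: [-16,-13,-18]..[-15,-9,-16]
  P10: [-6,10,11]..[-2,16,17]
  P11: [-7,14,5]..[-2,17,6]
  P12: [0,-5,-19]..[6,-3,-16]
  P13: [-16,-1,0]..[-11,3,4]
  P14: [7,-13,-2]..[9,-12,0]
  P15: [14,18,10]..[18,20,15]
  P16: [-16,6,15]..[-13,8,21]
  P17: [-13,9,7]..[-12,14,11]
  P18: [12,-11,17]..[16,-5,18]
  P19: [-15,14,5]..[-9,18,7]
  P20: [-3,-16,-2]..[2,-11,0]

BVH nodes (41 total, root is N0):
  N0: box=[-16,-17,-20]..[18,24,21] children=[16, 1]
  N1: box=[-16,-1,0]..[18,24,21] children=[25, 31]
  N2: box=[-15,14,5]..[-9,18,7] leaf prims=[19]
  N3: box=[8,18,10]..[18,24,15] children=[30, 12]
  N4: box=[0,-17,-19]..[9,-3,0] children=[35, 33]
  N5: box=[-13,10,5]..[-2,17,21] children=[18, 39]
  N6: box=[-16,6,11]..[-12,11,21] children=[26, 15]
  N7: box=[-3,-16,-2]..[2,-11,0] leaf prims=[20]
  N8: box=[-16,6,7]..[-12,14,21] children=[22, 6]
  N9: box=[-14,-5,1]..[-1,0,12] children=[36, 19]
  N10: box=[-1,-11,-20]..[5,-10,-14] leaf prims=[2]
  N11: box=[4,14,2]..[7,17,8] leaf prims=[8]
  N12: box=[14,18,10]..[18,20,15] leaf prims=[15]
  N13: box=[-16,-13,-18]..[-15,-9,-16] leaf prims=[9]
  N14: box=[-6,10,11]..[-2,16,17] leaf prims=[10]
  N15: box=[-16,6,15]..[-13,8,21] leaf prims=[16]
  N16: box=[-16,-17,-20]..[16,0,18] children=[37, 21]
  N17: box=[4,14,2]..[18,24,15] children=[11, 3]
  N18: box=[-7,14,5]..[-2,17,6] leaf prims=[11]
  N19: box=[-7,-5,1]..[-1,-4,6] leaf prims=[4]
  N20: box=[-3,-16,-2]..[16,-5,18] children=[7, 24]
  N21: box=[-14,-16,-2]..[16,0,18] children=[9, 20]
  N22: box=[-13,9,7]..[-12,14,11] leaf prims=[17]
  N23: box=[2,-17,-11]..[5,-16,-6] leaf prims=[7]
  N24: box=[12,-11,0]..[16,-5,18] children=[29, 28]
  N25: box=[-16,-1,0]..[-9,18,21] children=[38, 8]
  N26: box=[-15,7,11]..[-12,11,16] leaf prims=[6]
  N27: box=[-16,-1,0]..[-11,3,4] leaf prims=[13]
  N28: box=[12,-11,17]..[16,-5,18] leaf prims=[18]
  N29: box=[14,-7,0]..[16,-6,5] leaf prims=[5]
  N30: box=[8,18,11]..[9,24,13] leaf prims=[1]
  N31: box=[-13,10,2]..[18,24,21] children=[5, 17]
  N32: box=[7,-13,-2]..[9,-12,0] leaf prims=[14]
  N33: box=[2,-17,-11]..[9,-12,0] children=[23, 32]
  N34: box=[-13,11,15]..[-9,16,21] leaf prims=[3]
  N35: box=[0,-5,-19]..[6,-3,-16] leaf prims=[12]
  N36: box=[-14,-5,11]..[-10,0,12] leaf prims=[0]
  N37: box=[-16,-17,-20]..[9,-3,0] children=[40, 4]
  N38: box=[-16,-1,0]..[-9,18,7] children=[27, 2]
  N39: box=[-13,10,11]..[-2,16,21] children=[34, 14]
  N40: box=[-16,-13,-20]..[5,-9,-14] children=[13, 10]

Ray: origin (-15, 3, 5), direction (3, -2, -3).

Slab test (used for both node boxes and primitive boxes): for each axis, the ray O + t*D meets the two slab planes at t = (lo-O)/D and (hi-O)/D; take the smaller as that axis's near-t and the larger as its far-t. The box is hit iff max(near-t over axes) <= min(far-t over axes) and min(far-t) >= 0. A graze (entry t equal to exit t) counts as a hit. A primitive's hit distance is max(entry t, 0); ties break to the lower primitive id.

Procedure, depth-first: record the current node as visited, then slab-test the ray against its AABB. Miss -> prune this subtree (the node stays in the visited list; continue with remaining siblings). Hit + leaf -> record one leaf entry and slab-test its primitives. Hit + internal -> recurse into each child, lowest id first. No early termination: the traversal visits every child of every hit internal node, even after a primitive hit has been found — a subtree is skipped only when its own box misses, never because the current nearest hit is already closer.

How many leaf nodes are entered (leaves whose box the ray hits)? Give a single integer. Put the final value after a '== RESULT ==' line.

Traverse from the root:
N0 x:[-1/3,11] y:[-21/2,10] z:[-16/3,25/3] -> hit [-1/3,25/3], descend [1, 16]
  N1 x:[-1/3,11] y:[-21/2,2] z:[-16/3,5/3] -> hit [-1/3,5/3], descend [25, 31]
    N25 x:[-1/3,2] y:[-15/2,2] z:[-16/3,5/3] -> hit [-1/3,5/3], descend [8, 38]
      N8 x:[-1/3,1] y:[-11/2,-3/2] z:[-16/3,-2/3] -> miss, prune
      N38 x:[-1/3,2] y:[-15/2,2] z:[-2/3,5/3] -> hit [-1/3,5/3], descend [2, 27]
        N2 x:[0,2] y:[-15/2,-11/2] z:[-2/3,0] -> miss, prune
        N27 x:[-1/3,4/3] y:[0,2] z:[1/3,5/3] -> hit [1/3,4/3] leaf, test {P13@t=1/3}
    N31 x:[2/3,11] y:[-21/2,-7/2] z:[-16/3,1] -> miss, prune
  N16 x:[-1/3,31/3] y:[3/2,10] z:[-13/3,25/3] -> hit [3/2,25/3], descend [21, 37]
    N21 x:[1/3,31/3] y:[3/2,19/2] z:[-13/3,7/3] -> hit [3/2,7/3], descend [9, 20]
      N9 x:[1/3,14/3] y:[3/2,4] z:[-7/3,4/3] -> miss, prune
      N20 x:[4,31/3] y:[4,19/2] z:[-13/3,7/3] -> miss, prune
    N37 x:[-1/3,8] y:[3,10] z:[5/3,25/3] -> hit [3,8], descend [4, 40]
      N4 x:[5,8] y:[3,10] z:[5/3,8] -> hit [5,8], descend [33, 35]
        N33 x:[17/3,8] y:[15/2,10] z:[5/3,16/3] -> miss, prune
        N35 x:[5,7] y:[3,4] z:[7,8] -> miss, prune
      N40 x:[-1/3,20/3] y:[6,8] z:[19/3,25/3] -> hit [19/3,20/3], descend [10, 13]
        N10 x:[14/3,20/3] y:[13/2,7] z:[19/3,25/3] -> hit [13/2,20/3] leaf, test {P2@t=13/2}
        N13 x:[-1/3,0] y:[6,8] z:[7,23/3] -> miss, prune

Visited [0, 1, 25, 8, 38, 2, 27, 31, 16, 21, 9, 20, 37, 4, 33, 35, 40, 10, 13]. Tests: 19 box, 2 leaf. Nearest: P13.

== RESULT ==
2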